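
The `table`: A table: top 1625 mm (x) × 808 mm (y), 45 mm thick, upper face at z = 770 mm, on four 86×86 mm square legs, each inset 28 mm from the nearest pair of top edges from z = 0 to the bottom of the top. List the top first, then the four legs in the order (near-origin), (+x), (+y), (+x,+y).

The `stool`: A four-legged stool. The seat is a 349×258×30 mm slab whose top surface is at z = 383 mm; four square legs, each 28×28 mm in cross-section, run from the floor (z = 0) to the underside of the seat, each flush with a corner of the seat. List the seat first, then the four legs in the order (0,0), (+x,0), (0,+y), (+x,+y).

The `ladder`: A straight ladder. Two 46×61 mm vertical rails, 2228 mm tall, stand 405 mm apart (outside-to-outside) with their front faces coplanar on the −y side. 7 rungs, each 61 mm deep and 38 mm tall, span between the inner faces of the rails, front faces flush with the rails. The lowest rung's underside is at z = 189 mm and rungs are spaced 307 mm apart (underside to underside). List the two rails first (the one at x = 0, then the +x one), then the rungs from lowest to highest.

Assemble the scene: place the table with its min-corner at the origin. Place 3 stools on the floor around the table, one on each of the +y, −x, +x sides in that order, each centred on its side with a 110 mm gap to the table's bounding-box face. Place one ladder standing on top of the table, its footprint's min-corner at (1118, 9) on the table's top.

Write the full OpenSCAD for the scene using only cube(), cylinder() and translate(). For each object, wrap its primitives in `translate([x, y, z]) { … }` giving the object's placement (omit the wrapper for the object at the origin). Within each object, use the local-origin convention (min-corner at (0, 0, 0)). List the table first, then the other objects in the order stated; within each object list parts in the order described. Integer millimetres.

translate([0, 0, 725]) cube([1625, 808, 45]);
translate([28, 28, 0]) cube([86, 86, 725]);
translate([1511, 28, 0]) cube([86, 86, 725]);
translate([28, 694, 0]) cube([86, 86, 725]);
translate([1511, 694, 0]) cube([86, 86, 725]);
translate([638, 918, 0]) {
  translate([0, 0, 353]) cube([349, 258, 30]);
  cube([28, 28, 353]);
  translate([321, 0, 0]) cube([28, 28, 353]);
  translate([0, 230, 0]) cube([28, 28, 353]);
  translate([321, 230, 0]) cube([28, 28, 353]);
}
translate([-459, 275, 0]) {
  translate([0, 0, 353]) cube([349, 258, 30]);
  cube([28, 28, 353]);
  translate([321, 0, 0]) cube([28, 28, 353]);
  translate([0, 230, 0]) cube([28, 28, 353]);
  translate([321, 230, 0]) cube([28, 28, 353]);
}
translate([1735, 275, 0]) {
  translate([0, 0, 353]) cube([349, 258, 30]);
  cube([28, 28, 353]);
  translate([321, 0, 0]) cube([28, 28, 353]);
  translate([0, 230, 0]) cube([28, 28, 353]);
  translate([321, 230, 0]) cube([28, 28, 353]);
}
translate([1118, 9, 770]) {
  cube([46, 61, 2228]);
  translate([359, 0, 0]) cube([46, 61, 2228]);
  translate([46, 0, 189]) cube([313, 61, 38]);
  translate([46, 0, 496]) cube([313, 61, 38]);
  translate([46, 0, 803]) cube([313, 61, 38]);
  translate([46, 0, 1110]) cube([313, 61, 38]);
  translate([46, 0, 1417]) cube([313, 61, 38]);
  translate([46, 0, 1724]) cube([313, 61, 38]);
  translate([46, 0, 2031]) cube([313, 61, 38]);
}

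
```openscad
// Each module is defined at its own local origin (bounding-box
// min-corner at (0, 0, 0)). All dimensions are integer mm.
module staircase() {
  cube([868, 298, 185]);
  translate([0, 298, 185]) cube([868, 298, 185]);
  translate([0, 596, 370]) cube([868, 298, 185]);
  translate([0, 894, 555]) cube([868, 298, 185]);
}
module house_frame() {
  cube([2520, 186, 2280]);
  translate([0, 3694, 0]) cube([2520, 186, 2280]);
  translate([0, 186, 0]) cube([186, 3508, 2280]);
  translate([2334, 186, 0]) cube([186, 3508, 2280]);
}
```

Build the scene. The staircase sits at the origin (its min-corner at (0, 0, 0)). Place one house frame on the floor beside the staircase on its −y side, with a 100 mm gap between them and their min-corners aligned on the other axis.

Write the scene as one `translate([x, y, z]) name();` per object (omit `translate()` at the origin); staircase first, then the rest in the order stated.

staircase();
translate([0, -3980, 0]) house_frame();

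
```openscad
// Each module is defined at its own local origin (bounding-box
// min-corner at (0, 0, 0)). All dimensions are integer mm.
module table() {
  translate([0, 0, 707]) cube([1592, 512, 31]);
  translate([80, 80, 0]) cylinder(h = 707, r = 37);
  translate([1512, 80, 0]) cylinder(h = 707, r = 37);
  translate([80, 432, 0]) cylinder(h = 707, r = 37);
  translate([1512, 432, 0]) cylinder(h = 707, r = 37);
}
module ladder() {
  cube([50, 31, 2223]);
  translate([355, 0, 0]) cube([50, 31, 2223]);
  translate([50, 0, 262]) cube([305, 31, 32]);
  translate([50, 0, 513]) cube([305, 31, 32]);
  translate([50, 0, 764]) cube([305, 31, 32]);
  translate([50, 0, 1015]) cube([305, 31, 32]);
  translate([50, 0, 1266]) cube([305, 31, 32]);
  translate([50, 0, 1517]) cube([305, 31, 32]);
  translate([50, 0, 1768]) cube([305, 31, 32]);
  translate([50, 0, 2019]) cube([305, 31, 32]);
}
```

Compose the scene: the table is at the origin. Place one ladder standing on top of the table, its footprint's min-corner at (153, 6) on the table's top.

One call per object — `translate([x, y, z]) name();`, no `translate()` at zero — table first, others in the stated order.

table();
translate([153, 6, 738]) ladder();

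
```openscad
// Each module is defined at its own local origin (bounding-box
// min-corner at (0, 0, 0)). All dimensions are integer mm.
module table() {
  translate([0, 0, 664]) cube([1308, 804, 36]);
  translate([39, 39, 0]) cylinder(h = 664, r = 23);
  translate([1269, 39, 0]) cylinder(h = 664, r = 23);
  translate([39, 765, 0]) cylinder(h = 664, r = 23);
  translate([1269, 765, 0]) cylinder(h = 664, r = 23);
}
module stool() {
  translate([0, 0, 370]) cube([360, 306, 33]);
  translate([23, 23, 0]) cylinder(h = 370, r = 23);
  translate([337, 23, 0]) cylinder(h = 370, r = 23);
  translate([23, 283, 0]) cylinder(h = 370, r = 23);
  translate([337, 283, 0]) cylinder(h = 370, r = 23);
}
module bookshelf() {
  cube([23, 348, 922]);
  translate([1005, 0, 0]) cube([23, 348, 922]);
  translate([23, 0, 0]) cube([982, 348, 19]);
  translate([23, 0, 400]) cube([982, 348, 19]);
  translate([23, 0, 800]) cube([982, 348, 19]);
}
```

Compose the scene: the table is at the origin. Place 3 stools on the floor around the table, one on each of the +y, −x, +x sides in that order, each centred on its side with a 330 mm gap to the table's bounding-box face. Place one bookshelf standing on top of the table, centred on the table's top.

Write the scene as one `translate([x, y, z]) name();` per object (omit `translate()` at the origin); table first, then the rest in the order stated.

table();
translate([474, 1134, 0]) stool();
translate([-690, 249, 0]) stool();
translate([1638, 249, 0]) stool();
translate([140, 228, 700]) bookshelf();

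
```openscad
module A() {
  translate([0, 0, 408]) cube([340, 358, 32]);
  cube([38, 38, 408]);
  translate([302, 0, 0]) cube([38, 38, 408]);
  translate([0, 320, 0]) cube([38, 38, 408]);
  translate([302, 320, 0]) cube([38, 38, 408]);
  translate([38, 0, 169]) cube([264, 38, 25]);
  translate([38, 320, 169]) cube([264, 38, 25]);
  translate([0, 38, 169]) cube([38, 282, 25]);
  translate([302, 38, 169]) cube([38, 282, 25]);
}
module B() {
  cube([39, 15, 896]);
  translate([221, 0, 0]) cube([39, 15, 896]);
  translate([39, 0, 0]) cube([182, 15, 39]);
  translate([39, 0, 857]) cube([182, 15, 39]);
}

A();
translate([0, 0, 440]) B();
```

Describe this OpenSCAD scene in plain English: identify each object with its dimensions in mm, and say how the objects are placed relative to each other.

A is a four-legged stool. The seat is 340×358 mm, 32 mm thick, top at z = 440 mm. It stands on four square legs, each 38×38 mm in cross-section, from z = 0 to the seat underside, each flush with a corner of the seat. Four stretchers, 38 mm wide and 25 mm tall, connect adjacent legs with their undersides at z = 169 mm, each running between the inner faces of the legs it joins and aligned with the legs' outer faces on the other axis.

B is a picture frame with a 182×818 mm rectangular opening (x by z) and a uniform 39 mm border on every side. Frame depth is 15 mm along y. It is built from two vertical stiles running the full outside height and two horizontal rails spanning the gap between the stiles.

The picture frame is on top of the stool.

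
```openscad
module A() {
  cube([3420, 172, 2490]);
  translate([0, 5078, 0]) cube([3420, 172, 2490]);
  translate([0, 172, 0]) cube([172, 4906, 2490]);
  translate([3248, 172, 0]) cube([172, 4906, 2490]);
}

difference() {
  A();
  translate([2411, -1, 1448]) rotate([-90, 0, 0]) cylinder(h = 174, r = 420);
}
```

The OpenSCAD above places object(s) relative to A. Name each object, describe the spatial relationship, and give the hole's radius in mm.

The subtracted cylinder has r = 420 mm.

A is a house frame. The house frame has a circular hole through its front wall. The hole's radius is 420 mm.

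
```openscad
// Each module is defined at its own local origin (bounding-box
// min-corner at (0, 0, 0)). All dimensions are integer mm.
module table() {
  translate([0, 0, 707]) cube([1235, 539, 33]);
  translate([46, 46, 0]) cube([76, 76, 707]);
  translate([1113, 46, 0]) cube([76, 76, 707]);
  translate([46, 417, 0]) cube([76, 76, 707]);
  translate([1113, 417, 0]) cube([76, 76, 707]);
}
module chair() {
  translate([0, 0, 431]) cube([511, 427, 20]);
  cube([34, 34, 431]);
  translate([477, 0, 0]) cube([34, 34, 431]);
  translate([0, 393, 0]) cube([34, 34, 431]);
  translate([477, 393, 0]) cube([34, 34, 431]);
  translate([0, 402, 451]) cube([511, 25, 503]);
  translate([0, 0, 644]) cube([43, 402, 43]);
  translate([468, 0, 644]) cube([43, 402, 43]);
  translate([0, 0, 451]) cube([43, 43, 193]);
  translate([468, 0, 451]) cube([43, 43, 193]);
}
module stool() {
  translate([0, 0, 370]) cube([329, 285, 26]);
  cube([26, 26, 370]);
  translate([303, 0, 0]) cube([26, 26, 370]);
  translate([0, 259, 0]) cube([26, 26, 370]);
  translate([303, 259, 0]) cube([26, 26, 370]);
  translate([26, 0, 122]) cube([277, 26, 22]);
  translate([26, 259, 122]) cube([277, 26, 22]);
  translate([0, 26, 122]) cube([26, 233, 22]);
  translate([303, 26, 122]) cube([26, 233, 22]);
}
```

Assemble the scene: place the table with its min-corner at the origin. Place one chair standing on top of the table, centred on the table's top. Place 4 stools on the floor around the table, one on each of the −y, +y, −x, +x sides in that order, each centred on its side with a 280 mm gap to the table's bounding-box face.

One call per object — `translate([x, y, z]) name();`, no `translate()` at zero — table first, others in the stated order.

table();
translate([362, 56, 740]) chair();
translate([453, -565, 0]) stool();
translate([453, 819, 0]) stool();
translate([-609, 127, 0]) stool();
translate([1515, 127, 0]) stool();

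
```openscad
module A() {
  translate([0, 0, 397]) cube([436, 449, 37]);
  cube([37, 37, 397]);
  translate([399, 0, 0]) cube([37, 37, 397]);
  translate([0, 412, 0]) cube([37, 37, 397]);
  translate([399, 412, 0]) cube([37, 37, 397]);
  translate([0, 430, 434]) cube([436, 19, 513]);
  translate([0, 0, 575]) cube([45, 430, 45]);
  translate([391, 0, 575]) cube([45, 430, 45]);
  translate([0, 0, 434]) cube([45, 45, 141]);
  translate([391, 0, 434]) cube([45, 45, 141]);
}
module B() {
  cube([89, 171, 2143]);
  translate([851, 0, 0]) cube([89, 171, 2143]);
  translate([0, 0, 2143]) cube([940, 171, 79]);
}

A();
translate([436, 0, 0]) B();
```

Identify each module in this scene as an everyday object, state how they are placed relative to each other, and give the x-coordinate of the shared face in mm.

The chair's +x face and the door frame's −x face are both at x = 436 mm.

A is a chair. B is a door frame. The door frame is against the chair's +x side, with their −y faces flush. The x-coordinate of the shared face is 436 mm.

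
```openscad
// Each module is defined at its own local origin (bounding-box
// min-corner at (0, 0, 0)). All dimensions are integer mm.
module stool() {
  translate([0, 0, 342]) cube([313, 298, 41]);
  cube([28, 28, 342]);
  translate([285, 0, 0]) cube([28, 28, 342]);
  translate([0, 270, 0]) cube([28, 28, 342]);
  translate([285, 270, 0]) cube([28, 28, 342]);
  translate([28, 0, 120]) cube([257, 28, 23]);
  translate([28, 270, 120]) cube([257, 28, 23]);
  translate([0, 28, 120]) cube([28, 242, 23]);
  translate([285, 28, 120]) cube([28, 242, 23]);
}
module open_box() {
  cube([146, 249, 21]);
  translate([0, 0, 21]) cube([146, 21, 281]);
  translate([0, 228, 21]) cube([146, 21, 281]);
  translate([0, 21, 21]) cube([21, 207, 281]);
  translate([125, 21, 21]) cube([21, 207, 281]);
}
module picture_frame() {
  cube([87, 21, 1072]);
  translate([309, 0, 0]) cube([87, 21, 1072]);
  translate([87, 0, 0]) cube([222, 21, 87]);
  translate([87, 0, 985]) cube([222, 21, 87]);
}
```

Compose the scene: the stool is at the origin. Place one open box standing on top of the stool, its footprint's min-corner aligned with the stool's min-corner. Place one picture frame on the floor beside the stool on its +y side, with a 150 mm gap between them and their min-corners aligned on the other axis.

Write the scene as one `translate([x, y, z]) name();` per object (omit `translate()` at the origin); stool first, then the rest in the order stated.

stool();
translate([0, 0, 383]) open_box();
translate([0, 448, 0]) picture_frame();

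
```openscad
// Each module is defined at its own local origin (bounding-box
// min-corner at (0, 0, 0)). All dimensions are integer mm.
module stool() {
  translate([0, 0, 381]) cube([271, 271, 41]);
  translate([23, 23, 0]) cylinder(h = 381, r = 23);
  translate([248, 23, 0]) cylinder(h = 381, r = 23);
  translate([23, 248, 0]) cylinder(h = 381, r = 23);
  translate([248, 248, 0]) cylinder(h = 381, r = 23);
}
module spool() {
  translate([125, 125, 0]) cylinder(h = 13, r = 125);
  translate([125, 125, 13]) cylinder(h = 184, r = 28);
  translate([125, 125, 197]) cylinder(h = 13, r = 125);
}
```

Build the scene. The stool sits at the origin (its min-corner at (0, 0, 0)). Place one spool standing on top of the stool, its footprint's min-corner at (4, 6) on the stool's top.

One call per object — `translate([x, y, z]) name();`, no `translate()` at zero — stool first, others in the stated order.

stool();
translate([4, 6, 422]) spool();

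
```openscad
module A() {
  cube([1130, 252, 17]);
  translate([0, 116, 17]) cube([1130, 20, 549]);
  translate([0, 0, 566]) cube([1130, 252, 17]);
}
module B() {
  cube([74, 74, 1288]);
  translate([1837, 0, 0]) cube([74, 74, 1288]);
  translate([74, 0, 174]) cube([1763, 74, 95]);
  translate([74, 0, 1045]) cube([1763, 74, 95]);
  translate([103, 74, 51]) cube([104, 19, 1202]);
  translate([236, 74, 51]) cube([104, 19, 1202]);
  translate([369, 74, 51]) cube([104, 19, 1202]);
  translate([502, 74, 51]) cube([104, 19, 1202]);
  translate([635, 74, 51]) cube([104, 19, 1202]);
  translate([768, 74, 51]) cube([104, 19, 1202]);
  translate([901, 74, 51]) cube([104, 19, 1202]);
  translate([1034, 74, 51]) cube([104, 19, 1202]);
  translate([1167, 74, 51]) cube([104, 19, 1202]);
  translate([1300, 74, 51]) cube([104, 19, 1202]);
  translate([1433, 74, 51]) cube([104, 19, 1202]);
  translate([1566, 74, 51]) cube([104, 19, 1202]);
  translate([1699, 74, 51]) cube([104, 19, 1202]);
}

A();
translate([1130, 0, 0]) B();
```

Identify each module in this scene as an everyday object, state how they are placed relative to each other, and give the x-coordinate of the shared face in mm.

A is an I-beam. B is a fence section. The fence section is against the I-beam's +x side, with their −y faces flush. The x-coordinate of the shared face is 1130 mm.

The I-beam's +x face and the fence section's −x face are both at x = 1130 mm.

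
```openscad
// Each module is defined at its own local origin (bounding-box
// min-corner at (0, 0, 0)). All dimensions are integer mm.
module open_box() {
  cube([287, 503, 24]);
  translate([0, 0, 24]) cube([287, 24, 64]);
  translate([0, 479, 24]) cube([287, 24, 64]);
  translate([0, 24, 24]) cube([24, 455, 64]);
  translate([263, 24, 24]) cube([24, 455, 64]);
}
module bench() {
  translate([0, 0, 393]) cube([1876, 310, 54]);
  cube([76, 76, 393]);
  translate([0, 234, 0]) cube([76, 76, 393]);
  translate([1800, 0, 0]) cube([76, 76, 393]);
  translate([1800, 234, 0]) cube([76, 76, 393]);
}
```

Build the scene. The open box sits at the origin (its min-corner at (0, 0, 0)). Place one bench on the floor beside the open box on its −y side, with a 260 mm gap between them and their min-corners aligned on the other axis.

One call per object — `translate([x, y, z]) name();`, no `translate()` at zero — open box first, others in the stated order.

open_box();
translate([0, -570, 0]) bench();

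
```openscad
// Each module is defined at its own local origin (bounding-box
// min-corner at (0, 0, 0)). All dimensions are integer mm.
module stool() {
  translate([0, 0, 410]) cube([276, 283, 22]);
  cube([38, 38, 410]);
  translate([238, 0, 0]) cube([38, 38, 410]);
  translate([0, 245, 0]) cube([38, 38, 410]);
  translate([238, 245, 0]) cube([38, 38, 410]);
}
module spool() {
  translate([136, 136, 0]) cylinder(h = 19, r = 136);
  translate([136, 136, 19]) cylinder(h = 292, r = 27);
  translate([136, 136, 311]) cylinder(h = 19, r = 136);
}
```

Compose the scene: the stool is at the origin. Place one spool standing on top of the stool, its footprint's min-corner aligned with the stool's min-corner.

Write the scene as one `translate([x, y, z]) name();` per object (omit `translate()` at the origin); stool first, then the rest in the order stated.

stool();
translate([0, 0, 432]) spool();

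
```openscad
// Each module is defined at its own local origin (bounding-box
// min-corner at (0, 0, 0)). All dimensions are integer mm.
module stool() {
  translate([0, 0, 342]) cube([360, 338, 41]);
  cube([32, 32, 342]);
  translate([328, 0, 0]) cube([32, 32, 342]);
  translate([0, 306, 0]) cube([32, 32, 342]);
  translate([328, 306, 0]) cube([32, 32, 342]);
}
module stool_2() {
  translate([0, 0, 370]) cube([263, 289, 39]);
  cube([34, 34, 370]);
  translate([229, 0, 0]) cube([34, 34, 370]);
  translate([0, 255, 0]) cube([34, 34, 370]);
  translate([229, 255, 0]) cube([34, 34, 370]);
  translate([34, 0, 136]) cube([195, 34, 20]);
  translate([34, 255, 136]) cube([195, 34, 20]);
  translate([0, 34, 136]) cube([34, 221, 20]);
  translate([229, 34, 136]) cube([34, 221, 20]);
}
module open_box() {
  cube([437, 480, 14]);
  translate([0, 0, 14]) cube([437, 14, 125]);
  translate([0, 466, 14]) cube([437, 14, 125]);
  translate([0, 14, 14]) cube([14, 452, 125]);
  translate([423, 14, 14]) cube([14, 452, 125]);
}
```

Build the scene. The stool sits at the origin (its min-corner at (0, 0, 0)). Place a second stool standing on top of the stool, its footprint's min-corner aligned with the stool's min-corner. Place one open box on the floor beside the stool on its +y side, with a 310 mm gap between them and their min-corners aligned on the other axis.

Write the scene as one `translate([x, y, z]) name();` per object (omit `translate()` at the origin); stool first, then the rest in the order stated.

stool();
translate([0, 0, 383]) stool_2();
translate([0, 648, 0]) open_box();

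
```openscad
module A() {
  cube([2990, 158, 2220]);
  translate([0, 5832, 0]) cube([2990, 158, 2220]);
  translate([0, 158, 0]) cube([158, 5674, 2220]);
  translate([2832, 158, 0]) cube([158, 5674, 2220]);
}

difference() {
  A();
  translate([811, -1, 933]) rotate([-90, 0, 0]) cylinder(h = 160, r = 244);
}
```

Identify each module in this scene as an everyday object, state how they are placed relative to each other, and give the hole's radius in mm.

A is a house frame. The house frame has a circular hole through its front wall. The hole's radius is 244 mm.

The subtracted cylinder has r = 244 mm.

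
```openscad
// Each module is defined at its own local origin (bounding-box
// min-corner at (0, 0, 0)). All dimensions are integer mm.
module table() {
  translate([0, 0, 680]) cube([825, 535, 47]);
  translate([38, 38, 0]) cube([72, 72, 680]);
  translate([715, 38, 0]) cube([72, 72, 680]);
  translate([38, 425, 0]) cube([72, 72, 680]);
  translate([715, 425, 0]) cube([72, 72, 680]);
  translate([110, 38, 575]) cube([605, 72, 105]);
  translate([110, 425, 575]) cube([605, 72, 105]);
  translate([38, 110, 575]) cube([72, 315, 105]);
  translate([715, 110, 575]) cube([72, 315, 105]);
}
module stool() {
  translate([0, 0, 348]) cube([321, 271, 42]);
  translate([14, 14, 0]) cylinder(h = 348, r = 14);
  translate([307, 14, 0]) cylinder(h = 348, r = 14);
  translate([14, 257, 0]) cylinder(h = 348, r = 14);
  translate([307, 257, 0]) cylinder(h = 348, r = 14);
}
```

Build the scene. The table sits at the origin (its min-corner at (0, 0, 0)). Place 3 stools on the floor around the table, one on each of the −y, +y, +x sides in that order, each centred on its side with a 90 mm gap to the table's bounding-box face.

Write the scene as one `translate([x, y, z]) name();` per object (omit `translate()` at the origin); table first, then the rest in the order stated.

table();
translate([252, -361, 0]) stool();
translate([252, 625, 0]) stool();
translate([915, 132, 0]) stool();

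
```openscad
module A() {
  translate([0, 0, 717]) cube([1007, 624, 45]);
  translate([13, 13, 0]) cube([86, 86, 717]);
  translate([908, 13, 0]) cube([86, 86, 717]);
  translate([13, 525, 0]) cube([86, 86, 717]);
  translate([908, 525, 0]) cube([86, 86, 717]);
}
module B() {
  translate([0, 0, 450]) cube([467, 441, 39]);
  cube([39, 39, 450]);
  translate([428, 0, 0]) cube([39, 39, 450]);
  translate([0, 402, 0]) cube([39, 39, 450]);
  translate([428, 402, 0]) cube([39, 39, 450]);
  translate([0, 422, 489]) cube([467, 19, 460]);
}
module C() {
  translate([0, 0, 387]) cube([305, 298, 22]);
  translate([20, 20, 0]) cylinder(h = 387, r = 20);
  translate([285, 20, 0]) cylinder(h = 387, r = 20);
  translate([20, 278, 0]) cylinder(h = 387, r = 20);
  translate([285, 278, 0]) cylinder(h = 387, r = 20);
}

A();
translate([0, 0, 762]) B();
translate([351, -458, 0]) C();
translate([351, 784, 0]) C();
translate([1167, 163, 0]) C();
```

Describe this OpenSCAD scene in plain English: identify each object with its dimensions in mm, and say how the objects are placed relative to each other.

A is a table: top 1007 mm (x) × 624 mm (y), 45 mm thick, upper face at z = 762 mm, on four 86×86 mm square legs, each inset 13 mm from the nearest pair of top edges, running from z = 0 to the bottom of the top.

B is a chair: 467×441 mm seat, 39 mm thick, top at z = 489 mm, on four 39 mm square corner legs flush with the seat edges. A 19 mm thick backrest slab spans the full seat width, extending 460 mm above the seat top, its back face flush with the seat's +y edge.

C is a four-legged stool. The seat is 305×298 mm, 22 mm thick, top at z = 409 mm. It stands on four round legs, each 40 mm in diameter, from z = 0 to the seat underside, each leg's axis is inset half a diameter from the nearest pair of seat edges (so the leg's bounding box is flush with the corner).

The chair is on top of the table. Three stools sit around the table at the −y, +y, +x sides.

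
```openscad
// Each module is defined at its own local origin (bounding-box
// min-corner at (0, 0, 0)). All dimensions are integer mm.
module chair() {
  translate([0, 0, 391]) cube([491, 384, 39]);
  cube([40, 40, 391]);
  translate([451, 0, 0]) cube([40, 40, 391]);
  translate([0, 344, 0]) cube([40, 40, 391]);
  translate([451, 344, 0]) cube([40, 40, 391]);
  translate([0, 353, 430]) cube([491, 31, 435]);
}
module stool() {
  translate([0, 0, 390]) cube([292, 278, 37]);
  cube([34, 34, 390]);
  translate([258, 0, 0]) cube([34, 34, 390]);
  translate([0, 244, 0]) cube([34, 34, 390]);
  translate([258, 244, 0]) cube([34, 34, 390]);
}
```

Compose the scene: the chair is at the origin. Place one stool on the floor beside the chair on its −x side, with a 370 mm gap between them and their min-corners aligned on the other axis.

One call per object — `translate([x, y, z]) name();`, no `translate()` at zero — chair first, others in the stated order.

chair();
translate([-662, 0, 0]) stool();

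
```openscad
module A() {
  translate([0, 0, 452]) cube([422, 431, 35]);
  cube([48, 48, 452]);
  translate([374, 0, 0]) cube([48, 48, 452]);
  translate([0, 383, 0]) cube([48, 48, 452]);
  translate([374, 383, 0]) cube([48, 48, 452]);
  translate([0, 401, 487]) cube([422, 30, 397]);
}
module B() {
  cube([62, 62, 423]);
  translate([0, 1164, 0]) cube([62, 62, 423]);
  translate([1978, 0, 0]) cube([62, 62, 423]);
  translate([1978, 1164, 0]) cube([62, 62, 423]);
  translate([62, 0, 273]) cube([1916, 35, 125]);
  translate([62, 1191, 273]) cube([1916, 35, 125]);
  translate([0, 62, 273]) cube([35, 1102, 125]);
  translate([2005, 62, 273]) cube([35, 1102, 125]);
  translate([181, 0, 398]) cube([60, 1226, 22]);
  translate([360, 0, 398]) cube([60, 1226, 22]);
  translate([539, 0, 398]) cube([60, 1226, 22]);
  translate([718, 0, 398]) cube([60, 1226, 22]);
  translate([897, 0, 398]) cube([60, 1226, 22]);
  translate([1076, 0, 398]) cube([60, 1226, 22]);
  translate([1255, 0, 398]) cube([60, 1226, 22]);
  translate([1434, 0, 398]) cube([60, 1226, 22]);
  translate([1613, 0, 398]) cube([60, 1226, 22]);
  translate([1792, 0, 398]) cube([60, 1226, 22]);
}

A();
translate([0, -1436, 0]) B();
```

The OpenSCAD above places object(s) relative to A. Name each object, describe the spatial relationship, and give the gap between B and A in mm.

The bed frame's nearest face is 210 mm from the chair's −y face.

A is a chair. B is a bed frame. The bed frame is on the floor beside the chair on its −y side. The gap between the bed frame and the chair is 210 mm.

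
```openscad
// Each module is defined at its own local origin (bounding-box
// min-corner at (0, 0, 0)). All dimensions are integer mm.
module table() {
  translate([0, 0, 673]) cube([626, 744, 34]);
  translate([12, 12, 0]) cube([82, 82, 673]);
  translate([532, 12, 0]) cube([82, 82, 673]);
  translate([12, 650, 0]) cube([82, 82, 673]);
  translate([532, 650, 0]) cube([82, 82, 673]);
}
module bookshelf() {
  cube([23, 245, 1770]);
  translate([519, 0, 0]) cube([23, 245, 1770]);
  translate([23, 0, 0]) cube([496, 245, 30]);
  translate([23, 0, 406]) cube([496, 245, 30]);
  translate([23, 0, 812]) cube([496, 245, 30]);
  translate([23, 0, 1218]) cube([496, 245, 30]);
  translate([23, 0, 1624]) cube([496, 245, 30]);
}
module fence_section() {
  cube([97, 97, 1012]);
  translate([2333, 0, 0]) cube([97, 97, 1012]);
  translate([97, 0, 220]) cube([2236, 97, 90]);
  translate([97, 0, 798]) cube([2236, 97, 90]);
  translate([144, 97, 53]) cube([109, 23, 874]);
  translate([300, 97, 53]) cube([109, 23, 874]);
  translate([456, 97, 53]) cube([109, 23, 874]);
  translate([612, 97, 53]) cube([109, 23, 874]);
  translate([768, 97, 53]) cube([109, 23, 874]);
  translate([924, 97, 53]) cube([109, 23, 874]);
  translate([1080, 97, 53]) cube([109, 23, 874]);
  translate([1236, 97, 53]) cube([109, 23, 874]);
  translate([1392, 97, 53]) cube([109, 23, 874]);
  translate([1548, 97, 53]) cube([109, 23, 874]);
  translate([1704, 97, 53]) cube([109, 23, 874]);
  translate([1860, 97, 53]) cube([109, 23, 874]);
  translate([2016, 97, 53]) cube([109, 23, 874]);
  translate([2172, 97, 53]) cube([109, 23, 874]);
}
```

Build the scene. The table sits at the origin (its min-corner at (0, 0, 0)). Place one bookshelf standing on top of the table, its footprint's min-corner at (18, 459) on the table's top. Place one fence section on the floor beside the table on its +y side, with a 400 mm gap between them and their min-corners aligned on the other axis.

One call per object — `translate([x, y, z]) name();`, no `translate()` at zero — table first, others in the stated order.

table();
translate([18, 459, 707]) bookshelf();
translate([0, 1144, 0]) fence_section();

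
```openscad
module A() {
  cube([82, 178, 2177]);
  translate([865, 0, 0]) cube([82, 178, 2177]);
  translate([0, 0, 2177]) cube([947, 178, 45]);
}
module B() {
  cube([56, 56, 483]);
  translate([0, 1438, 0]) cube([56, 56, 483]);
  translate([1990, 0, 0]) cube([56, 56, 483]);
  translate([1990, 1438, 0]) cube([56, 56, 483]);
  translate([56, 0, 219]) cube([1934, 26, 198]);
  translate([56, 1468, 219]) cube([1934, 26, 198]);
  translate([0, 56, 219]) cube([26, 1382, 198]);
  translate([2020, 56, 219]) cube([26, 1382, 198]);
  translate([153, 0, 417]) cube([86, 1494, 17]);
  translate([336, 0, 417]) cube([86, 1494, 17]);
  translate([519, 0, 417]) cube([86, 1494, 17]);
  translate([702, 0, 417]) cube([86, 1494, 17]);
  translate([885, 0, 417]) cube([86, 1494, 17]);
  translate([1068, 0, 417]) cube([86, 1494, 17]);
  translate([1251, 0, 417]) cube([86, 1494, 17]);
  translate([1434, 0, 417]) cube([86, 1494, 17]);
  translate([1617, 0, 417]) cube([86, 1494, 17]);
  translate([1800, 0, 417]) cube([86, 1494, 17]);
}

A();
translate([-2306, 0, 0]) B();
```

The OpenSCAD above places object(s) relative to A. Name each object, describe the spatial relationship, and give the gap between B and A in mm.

The bed frame's nearest face is 260 mm from the door frame's −x face.

A is a door frame. B is a bed frame. The bed frame is on the floor beside the door frame on its −x side. The gap between the bed frame and the door frame is 260 mm.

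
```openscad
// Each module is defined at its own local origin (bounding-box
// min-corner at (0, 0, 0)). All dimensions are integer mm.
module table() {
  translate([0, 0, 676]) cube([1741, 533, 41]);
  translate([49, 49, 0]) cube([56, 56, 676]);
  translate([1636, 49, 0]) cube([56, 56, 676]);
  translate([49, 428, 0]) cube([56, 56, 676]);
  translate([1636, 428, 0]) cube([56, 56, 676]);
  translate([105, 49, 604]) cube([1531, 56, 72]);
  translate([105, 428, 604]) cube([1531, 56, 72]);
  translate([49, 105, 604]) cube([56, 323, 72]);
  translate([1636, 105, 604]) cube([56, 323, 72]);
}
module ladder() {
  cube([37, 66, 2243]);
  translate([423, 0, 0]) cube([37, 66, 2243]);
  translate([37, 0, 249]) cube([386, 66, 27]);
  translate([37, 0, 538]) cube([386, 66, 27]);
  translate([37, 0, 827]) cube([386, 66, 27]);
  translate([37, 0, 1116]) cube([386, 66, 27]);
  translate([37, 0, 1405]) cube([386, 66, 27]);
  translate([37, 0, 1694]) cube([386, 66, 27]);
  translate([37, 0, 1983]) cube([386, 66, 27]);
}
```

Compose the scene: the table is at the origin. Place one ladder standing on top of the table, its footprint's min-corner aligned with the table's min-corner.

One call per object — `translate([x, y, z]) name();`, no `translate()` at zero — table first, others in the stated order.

table();
translate([0, 0, 717]) ladder();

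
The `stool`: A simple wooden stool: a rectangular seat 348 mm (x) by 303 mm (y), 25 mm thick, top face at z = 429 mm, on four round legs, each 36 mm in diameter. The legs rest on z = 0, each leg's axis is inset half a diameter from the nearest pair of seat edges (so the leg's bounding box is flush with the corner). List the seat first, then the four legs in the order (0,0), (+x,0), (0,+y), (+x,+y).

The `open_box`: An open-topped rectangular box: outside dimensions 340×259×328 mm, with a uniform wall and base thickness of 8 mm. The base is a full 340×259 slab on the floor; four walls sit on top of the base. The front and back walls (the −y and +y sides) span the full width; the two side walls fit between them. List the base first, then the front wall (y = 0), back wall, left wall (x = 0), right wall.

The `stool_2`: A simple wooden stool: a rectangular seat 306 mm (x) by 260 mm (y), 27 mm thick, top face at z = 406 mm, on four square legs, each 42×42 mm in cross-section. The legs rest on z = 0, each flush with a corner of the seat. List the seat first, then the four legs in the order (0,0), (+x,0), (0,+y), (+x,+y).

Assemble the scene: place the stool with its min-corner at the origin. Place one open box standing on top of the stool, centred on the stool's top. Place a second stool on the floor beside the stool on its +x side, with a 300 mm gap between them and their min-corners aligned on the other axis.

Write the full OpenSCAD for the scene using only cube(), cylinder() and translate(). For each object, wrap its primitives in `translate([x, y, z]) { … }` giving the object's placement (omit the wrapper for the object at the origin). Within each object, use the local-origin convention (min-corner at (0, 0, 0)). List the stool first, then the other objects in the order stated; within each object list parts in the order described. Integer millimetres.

translate([0, 0, 404]) cube([348, 303, 25]);
translate([18, 18, 0]) cylinder(h = 404, r = 18);
translate([330, 18, 0]) cylinder(h = 404, r = 18);
translate([18, 285, 0]) cylinder(h = 404, r = 18);
translate([330, 285, 0]) cylinder(h = 404, r = 18);
translate([4, 22, 429]) {
  cube([340, 259, 8]);
  translate([0, 0, 8]) cube([340, 8, 320]);
  translate([0, 251, 8]) cube([340, 8, 320]);
  translate([0, 8, 8]) cube([8, 243, 320]);
  translate([332, 8, 8]) cube([8, 243, 320]);
}
translate([648, 0, 0]) {
  translate([0, 0, 379]) cube([306, 260, 27]);
  cube([42, 42, 379]);
  translate([264, 0, 0]) cube([42, 42, 379]);
  translate([0, 218, 0]) cube([42, 42, 379]);
  translate([264, 218, 0]) cube([42, 42, 379]);
}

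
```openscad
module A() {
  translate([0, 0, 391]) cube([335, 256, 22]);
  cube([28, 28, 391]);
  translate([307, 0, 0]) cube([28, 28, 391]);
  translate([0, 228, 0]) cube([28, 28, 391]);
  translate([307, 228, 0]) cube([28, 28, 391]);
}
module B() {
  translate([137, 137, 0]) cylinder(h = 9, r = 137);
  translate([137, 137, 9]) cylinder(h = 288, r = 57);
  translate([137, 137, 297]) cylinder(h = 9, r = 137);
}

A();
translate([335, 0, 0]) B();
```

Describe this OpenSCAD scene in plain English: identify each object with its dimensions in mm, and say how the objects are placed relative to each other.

A is a four-legged stool. The seat is a 335×256×22 mm slab whose top surface is at z = 413 mm; four square legs, each 28×28 mm in cross-section, run from the floor (z = 0) to the underside of the seat, each flush with a corner of the seat.

B is a spool: two coaxial disc flanges of radius 137 mm and thickness 9 mm, joined by a core cylinder of radius 57 mm and height 288 mm. The lower flange rests on z = 0 and the three cylinders share a vertical axis.

The spool is against the stool's +x side, with their −y faces flush.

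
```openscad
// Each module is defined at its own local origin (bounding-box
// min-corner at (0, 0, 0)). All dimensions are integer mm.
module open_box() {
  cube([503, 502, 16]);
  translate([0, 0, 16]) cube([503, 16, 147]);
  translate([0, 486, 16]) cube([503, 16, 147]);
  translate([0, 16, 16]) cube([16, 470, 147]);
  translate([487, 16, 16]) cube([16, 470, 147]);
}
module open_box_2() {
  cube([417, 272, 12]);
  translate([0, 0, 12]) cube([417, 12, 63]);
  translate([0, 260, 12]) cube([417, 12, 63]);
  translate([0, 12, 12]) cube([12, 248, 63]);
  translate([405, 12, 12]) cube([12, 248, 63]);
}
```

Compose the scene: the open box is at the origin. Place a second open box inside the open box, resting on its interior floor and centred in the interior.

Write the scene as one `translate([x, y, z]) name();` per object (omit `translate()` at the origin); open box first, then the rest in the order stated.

open_box();
translate([43, 115, 16]) open_box_2();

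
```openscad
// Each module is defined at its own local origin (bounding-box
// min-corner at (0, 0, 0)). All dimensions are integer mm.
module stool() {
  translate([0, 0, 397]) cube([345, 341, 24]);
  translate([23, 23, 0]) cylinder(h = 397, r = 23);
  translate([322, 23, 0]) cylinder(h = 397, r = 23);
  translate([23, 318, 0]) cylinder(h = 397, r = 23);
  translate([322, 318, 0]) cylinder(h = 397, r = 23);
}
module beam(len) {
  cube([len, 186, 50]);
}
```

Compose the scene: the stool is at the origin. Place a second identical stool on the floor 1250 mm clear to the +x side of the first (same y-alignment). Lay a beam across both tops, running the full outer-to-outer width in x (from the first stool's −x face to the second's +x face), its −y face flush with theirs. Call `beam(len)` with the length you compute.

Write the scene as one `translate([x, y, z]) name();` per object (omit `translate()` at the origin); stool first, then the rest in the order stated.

stool();
translate([1595, 0, 0]) stool();
translate([0, 0, 421]) beam(1940);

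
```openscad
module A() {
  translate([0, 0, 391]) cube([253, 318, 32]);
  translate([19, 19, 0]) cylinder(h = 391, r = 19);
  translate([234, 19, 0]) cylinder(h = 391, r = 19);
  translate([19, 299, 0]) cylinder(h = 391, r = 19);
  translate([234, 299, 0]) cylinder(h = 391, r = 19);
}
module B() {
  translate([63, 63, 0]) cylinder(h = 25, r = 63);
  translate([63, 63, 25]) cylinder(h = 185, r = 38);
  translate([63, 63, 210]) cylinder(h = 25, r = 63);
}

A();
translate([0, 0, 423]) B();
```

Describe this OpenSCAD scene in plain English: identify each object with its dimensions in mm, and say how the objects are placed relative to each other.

A is a four-legged stool. The seat is 253×318 mm, 32 mm thick, top at z = 423 mm. It stands on four round legs, each 38 mm in diameter, from z = 0 to the seat underside, each leg's axis is inset half a diameter from the nearest pair of seat edges (so the leg's bounding box is flush with the corner).

B is a spool: two coaxial disc flanges of radius 63 mm and thickness 25 mm, joined by a core cylinder of radius 38 mm and height 185 mm. The lower flange rests on z = 0 and the three cylinders share a vertical axis.

The spool is on top of the stool.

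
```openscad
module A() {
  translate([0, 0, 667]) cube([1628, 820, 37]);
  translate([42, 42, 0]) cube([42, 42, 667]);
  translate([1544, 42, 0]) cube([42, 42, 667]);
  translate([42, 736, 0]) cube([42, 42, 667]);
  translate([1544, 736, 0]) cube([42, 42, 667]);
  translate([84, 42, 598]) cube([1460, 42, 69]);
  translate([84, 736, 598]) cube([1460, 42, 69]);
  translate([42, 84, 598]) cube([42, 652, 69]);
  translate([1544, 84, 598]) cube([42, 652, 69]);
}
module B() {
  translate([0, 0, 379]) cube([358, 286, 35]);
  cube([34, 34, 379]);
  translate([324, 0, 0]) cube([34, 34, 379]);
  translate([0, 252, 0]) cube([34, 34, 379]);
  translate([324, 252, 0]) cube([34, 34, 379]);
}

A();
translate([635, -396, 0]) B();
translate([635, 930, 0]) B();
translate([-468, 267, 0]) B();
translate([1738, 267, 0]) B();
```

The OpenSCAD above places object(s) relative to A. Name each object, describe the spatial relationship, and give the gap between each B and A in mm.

Each stool's nearest face is 110 mm from the table's bounding box.

A is a table. B is a stool. Four stools sit around the table at the −y, +y, −x, +x sides. The gap between each stool and the table is 110 mm.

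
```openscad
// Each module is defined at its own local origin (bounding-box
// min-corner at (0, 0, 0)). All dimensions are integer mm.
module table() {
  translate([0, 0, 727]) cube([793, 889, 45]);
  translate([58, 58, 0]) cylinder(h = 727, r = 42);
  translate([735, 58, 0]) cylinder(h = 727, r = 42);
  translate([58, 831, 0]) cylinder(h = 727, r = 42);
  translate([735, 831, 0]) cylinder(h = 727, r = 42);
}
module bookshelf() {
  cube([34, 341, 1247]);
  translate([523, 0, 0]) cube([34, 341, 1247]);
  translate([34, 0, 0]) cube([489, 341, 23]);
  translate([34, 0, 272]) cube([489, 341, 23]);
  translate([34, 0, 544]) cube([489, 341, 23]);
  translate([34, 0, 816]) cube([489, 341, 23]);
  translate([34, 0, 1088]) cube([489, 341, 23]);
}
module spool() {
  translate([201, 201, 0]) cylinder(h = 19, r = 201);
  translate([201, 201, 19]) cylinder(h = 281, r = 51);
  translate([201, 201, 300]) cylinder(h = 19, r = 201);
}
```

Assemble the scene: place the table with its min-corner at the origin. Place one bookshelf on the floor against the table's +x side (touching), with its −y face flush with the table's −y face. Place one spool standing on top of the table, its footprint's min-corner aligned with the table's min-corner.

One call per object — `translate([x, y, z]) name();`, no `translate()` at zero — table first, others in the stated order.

table();
translate([793, 0, 0]) bookshelf();
translate([0, 0, 772]) spool();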